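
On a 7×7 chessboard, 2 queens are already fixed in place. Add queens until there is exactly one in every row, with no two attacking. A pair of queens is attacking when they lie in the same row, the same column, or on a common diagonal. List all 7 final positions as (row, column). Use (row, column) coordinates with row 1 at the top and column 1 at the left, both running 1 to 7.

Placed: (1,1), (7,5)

(1,1) (2,4) (3,7) (4,3) (5,6) (6,2) (7,5)

Row 2: attacked by (1,1)→{1,2}; (7,5)→{5}. Safe: 3, 4, 6, 7. Place at column 4.
Row 3: attacked by (1,1)→{1,3}; (2,4)→{3,4,5}; (7,5)→{1,5}. Safe: 2, 6, 7. Place at column 7.
Row 4: attacked by (1,1)→{1,4}; (2,4)→{2,4,6}; (3,7)→{6,7}; (7,5)→{2,5}. Safe: 3. Place at column 3.
Row 5: attacked by (1,1)→{1,5}; (2,4)→{1,4,7}; (3,7)→{5,7}; (4,3)→{2,3,4}; (7,5)→{3,5,7}. Safe: 6. Place at column 6.
Row 6: attacked by (1,1)→{1,6}; (2,4)→{4}; (3,7)→{4,7}; (4,3)→{1,3,5}; (5,6)→{5,6,7}; (7,5)→{4,5,6}. Safe: 2. Place at column 2.
Columns [1, 4, 7, 3, 6, 2, 5], r−c [0, -2, -4, 1, -1, 4, 2], r+c [2, 6, 10, 7, 11, 8, 12] are all distinct, so no two queens attack.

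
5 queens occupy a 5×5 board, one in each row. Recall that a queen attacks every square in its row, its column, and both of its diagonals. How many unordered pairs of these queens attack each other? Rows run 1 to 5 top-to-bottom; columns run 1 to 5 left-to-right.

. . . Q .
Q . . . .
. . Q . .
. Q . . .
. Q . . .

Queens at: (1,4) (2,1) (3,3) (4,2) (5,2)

2

Same column: (4,2)–(5,2) (column 2).
Same diagonal: (3,3)–(4,2) (|3−4| = |3−2| = 1).
Total attacking pairs: 2.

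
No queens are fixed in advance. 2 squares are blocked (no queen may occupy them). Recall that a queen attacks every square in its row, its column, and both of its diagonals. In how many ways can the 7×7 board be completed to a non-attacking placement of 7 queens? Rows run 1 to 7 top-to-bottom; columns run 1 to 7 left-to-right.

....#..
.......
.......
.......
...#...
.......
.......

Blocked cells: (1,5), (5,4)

31

Branch on row 1: col 1 → 4; col 2 → 6; col 3 → 5; col 4 → 6; col 6 → 6; col 7 → 4.
Sum: 4 + 6 + 5 + 6 + 6 + 4 = 31.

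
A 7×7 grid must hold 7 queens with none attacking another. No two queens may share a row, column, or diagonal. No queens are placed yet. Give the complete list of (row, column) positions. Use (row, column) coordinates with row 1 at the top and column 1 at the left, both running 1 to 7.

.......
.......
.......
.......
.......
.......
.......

(1,4) (2,7) (3,3) (4,6) (5,2) (6,5) (7,1)

Row 1: Safe: 1, 2, 3, 4, 5, 6, 7. Place at column 4.
Row 2: attacked by (1,4)→{3,4,5}. Safe: 1, 2, 6, 7. Place at column 7.
Row 3: attacked by (1,4)→{2,4,6}; (2,7)→{6,7}. Safe: 1, 3, 5. Place at column 3.
Row 4: attacked by (1,4)→{1,4,7}; (2,7)→{5,7}; (3,3)→{2,3,4}. Safe: 6. Place at column 6.
Row 5: attacked by (1,4)→{4}; (2,7)→{4,7}; (3,3)→{1,3,5}; (4,6)→{5,6,7}. Safe: 2. Place at column 2.
Row 6: attacked by (1,4)→{4}; (2,7)→{3,7}; (3,3)→{3,6}; (4,6)→{4,6}; (5,2)→{1,2,3}. Safe: 5. Place at column 5.
Row 7: attacked by (1,4)→{4}; (2,7)→{2,7}; (3,3)→{3,7}; (4,6)→{3,6}; (5,2)→{2,4}; (6,5)→{4,5,6}. Safe: 1. Place at column 1.
Columns [4, 7, 3, 6, 2, 5, 1], r−c [-3, -5, 0, -2, 3, 1, 6], r+c [5, 9, 6, 10, 7, 11, 8] are all distinct, so no two queens attack.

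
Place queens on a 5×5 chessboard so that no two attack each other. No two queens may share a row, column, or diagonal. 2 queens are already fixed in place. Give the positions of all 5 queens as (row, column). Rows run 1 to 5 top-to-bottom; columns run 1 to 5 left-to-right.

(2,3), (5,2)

Row 1: attacked by (2,3)→{2,3,4}; (5,2)→{2}. Safe: 1, 5. Place at column 5.
Row 3: attacked by (1,5)→{3,5}; (2,3)→{2,3,4}; (5,2)→{2,4}. Safe: 1. Place at column 1.
Row 4: attacked by (1,5)→{2,5}; (2,3)→{1,3,5}; (3,1)→{1,2}; (5,2)→{1,2,3}. Safe: 4. Place at column 4.
Columns [5, 3, 1, 4, 2], r−c [-4, -1, 2, 0, 3], r+c [6, 5, 4, 8, 7] are all distinct, so no two queens attack.

(1,5) (2,3) (3,1) (4,4) (5,2)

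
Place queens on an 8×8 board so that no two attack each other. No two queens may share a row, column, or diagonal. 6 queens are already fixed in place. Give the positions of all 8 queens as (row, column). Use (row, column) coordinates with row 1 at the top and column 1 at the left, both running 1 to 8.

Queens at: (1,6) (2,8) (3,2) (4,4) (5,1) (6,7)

(1,6) (2,8) (3,2) (4,4) (5,1) (6,7) (7,5) (8,3)

Row 7: attacked by (1,6)→{6}; (2,8)→{3,8}; (3,2)→{2,6}; (4,4)→{1,4,7}; (5,1)→{1,3}; (6,7)→{6,7,8}. Safe: 5. Place at column 5.
Row 8: attacked by (1,6)→{6}; (2,8)→{2,8}; (3,2)→{2,7}; (4,4)→{4,8}; (5,1)→{1,4}; (6,7)→{5,7}; (7,5)→{4,5,6}. Safe: 3. Place at column 3.
Columns [6, 8, 2, 4, 1, 7, 5, 3], r−c [-5, -6, 1, 0, 4, -1, 2, 5], r+c [7, 10, 5, 8, 6, 13, 12, 11] are all distinct, so no two queens attack.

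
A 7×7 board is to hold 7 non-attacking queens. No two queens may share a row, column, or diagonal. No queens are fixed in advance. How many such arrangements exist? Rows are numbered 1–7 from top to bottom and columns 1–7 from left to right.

40

Branch on row 1: col 1 → 4; col 2 → 7; col 3 → 6; col 4 → 6; col 5 → 6; col 6 → 7; col 7 → 4.
Sum: 4 + 7 + 6 + 6 + 6 + 7 + 4 = 40.
(This is the classic 7-queens count.)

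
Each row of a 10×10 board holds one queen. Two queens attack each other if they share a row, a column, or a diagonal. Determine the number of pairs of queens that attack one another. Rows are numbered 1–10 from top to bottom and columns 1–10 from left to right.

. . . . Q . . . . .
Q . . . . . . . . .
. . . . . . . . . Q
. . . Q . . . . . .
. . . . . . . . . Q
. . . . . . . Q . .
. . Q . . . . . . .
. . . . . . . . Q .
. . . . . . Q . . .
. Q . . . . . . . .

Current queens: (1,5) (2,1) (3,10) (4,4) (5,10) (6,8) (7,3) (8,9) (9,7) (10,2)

1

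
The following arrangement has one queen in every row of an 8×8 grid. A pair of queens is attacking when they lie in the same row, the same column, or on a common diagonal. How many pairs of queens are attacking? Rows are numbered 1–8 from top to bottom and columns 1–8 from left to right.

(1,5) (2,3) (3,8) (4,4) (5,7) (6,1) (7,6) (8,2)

0

All columns are distinct and no two queens satisfy |Δrow| = |Δcol|, so no pair attacks.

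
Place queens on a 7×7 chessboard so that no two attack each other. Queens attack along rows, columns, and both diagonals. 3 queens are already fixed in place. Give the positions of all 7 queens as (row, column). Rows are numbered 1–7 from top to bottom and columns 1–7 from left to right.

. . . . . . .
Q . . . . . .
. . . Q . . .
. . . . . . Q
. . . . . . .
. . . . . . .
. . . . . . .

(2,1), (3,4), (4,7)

(1,5) (2,1) (3,4) (4,7) (5,3) (6,6) (7,2)

Row 1: attacked by (2,1)→{1,2}; (3,4)→{2,4,6}; (4,7)→{4,7}. Safe: 3, 5. Place at column 5.
Row 5: attacked by (1,5)→{1,5}; (2,1)→{1,4}; (3,4)→{2,4,6}; (4,7)→{6,7}. Safe: 3. Place at column 3.
Row 6: attacked by (1,5)→{5}; (2,1)→{1,5}; (3,4)→{1,4,7}; (4,7)→{5,7}; (5,3)→{2,3,4}. Safe: 6. Place at column 6.
Row 7: attacked by (1,5)→{5}; (2,1)→{1,6}; (3,4)→{4}; (4,7)→{4,7}; (5,3)→{1,3,5}; (6,6)→{5,6,7}. Safe: 2. Place at column 2.
Columns [5, 1, 4, 7, 3, 6, 2], r−c [-4, 1, -1, -3, 2, 0, 5], r+c [6, 3, 7, 11, 8, 12, 9] are all distinct, so no two queens attack.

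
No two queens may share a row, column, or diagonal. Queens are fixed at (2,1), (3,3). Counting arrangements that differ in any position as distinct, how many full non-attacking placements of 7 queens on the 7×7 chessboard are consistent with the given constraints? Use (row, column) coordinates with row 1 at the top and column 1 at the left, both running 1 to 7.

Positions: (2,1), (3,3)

2

Branch on row 1: col 4 → 1; col 6 → 1; col 7 → 0.
Sum: 1 + 1 + 0 = 2.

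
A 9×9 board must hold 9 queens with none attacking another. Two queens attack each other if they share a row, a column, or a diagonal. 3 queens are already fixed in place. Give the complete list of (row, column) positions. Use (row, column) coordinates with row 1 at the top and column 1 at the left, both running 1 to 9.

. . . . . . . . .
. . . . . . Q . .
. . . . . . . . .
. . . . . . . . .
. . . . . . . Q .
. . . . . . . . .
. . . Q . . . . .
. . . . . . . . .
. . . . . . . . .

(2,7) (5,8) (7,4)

Row 1: attacked by (2,7)→{6,7,8}; (5,8)→{4,8}; (7,4)→{4}. Safe: 1, 2, 3, 5, 9. Place at column 5.
Row 3: attacked by (1,5)→{3,5,7}; (2,7)→{6,7,8}; (5,8)→{6,8}; (7,4)→{4,8}. Safe: 1, 2, 9. Place at column 1.
Row 4: attacked by (1,5)→{2,5,8}; (2,7)→{5,7,9}; (3,1)→{1,2}; (5,8)→{7,8,9}; (7,4)→{1,4,7}. Safe: 3, 6. Place at column 6.
Row 6: attacked by (1,5)→{5}; (2,7)→{3,7}; (3,1)→{1,4}; (4,6)→{4,6,8}; (5,8)→{7,8,9}; (7,4)→{3,4,5}. Safe: 2. Place at column 2.
Row 8: attacked by (1,5)→{5}; (2,7)→{1,7}; (3,1)→{1,6}; (4,6)→{2,6}; (5,8)→{5,8}; (6,2)→{2,4}; (7,4)→{3,4,5}. Safe: 9. Place at column 9.
Row 9: attacked by (1,5)→{5}; (2,7)→{7}; (3,1)→{1,7}; (4,6)→{1,6}; (5,8)→{4,8}; (6,2)→{2,5}; (7,4)→{2,4,6}; (8,9)→{8,9}. Safe: 3. Place at column 3.
Columns [5, 7, 1, 6, 8, 2, 4, 9, 3], r−c [-4, -5, 2, -2, -3, 4, 3, -1, 6], r+c [6, 9, 4, 10, 13, 8, 11, 17, 12] are all distinct, so no two queens attack.

(1,5) (2,7) (3,1) (4,6) (5,8) (6,2) (7,4) (8,9) (9,3)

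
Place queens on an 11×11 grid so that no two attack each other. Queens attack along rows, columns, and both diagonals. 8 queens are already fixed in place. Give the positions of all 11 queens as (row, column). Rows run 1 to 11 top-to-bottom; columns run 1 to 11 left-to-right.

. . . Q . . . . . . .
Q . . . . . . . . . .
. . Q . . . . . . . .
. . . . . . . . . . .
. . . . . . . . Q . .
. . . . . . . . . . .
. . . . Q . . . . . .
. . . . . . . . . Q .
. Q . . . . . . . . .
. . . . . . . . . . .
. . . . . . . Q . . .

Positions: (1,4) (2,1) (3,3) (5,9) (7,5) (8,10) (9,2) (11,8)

(1,4) (2,1) (3,3) (4,11) (5,9) (6,7) (7,5) (8,10) (9,2) (10,6) (11,8)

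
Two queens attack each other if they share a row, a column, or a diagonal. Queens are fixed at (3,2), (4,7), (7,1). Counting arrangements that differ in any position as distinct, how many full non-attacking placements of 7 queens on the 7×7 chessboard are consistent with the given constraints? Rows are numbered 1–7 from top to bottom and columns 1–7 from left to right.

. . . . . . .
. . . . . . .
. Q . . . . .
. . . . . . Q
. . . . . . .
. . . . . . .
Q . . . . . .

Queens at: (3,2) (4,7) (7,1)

1

Branch on row 1: col 3 → 0; col 5 → 0; col 6 → 1.
Sum: 0 + 0 + 1 = 1.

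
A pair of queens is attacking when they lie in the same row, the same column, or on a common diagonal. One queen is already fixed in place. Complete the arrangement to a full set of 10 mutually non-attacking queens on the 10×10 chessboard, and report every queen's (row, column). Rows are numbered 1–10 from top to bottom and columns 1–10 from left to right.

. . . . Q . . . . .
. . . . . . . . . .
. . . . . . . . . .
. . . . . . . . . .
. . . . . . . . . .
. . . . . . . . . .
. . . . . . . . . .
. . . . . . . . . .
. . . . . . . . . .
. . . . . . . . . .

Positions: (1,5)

(1,5) (2,3) (3,1) (4,9) (5,7) (6,2) (7,10) (8,8) (9,6) (10,4)

Row 2: attacked by (1,5)→{4,5,6}. Safe: 1, 2, 3, 7, 8, 9, 10. Place at column 3.
Row 3: attacked by (1,5)→{3,5,7}; (2,3)→{2,3,4}. Safe: 1, 6, 8, 9, 10. Place at column 1.
Row 4: attacked by (1,5)→{2,5,8}; (2,3)→{1,3,5}; (3,1)→{1,2}. Safe: 4, 6, 7, 9, 10. Place at column 9.
Row 5: attacked by (1,5)→{1,5,9}; (2,3)→{3,6}; (3,1)→{1,3}; (4,9)→{8,9,10}. Safe: 2, 4, 7. Place at column 7.
Row 6: attacked by (1,5)→{5,10}; (2,3)→{3,7}; (3,1)→{1,4}; (4,9)→{7,9}; (5,7)→{6,7,8}. Safe: 2. Place at column 2.
Row 7: attacked by (1,5)→{5}; (2,3)→{3,8}; (3,1)→{1,5}; (4,9)→{6,9}; (5,7)→{5,7,9}; (6,2)→{1,2,3}. Safe: 4, 10. Place at column 10.
Row 8: attacked by (1,5)→{5}; (2,3)→{3,9}; (3,1)→{1,6}; (4,9)→{5,9}; (5,7)→{4,7,10}; (6,2)→{2,4}; (7,10)→{9,10}. Safe: 8. Place at column 8.
Row 9: attacked by (1,5)→{5}; (2,3)→{3,10}; (3,1)→{1,7}; (4,9)→{4,9}; (5,7)→{3,7}; (6,2)→{2,5}; (7,10)→{8,10}; (8,8)→{7,8,9}. Safe: 6. Place at column 6.
Row 10: attacked by (1,5)→{5}; (2,3)→{3}; (3,1)→{1,8}; (4,9)→{3,9}; (5,7)→{2,7}; (6,2)→{2,6}; (7,10)→{7,10}; (8,8)→{6,8,10}; (9,6)→{5,6,7}. Safe: 4. Place at column 4.
Columns [5, 3, 1, 9, 7, 2, 10, 8, 6, 4], r−c [-4, -1, 2, -5, -2, 4, -3, 0, 3, 6], r+c [6, 5, 4, 13, 12, 8, 17, 16, 15, 14] are all distinct, so no two queens attack.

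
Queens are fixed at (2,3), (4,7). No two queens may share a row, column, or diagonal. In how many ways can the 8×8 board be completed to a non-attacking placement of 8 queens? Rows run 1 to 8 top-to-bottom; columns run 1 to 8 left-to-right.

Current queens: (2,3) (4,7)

Branch on row 1: col 1 → 0; col 5 → 1; col 6 → 2; col 8 → 0.
Sum: 0 + 1 + 2 + 0 = 3.

3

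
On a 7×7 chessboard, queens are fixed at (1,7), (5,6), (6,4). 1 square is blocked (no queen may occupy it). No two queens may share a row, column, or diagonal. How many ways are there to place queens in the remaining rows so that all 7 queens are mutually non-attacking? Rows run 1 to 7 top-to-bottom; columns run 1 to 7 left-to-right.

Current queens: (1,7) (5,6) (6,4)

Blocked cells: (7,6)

1

Branch on row 2: col 1 → 0; col 2 → 0; col 5 → 1.
Sum: 0 + 0 + 1 = 1.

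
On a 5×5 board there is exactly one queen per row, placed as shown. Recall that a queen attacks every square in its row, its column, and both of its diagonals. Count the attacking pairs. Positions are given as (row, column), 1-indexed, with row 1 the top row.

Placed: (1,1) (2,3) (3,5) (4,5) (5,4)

3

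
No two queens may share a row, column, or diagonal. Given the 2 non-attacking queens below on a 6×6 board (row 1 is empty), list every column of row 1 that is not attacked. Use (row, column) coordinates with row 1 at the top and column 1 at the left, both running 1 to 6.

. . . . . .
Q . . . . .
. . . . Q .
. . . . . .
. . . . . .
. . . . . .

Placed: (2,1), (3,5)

columns 4, 6

(2,1) attacks row 1 at column 1 and diagonals 2.
(3,5) attacks row 1 at column 5 and diagonals 3.
Attacked columns: {1, 2, 3, 5}. Safe: {4, 6}.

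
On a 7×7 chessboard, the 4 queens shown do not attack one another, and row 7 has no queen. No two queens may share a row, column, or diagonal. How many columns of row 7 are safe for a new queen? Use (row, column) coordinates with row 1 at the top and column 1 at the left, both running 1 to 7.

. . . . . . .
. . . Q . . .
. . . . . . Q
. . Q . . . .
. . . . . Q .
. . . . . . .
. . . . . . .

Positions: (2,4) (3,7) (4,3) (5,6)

3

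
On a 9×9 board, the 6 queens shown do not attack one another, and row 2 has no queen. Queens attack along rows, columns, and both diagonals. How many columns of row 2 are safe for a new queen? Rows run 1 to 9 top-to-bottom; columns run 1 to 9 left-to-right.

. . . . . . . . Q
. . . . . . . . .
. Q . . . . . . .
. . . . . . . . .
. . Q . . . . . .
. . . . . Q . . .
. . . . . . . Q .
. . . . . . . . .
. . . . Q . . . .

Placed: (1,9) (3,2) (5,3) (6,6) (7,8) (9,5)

2

(1,9) attacks row 2 at column 9 and diagonals 8.
(3,2) attacks row 2 at column 2 and diagonals 1, 3.
(5,3) attacks row 2 at column 3 and diagonals 6.
(6,6) attacks row 2 at column 6 and diagonals 2.
(7,8) attacks row 2 at column 8 and diagonals 3.
(9,5) attacks row 2 at column 5.
Attacked columns: {1, 2, 3, 5, 6, 8, 9}. Safe: {4, 7}.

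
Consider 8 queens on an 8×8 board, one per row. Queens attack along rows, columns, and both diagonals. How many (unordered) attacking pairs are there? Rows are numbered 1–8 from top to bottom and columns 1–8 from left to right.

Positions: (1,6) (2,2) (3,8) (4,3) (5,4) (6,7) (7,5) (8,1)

4

Same diagonal: (1,6)–(3,8) (|1−3| = |6−8| = 2); (1,6)–(4,3) (|1−4| = |6−3| = 3); (4,3)–(5,4) (|4−5| = |3−4| = 1); (5,4)–(8,1) (|5−8| = |4−1| = 3).
Total attacking pairs: 4.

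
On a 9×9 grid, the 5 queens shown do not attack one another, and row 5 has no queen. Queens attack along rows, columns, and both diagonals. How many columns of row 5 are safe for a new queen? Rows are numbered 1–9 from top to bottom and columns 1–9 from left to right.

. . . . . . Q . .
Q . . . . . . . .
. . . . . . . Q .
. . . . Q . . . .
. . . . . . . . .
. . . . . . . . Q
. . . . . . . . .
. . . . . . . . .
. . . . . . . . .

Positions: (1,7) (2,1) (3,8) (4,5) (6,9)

1

(1,7) attacks row 5 at column 7 and diagonals 3.
(2,1) attacks row 5 at column 1 and diagonals 4.
(3,8) attacks row 5 at column 8 and diagonals 6.
(4,5) attacks row 5 at column 5 and diagonals 4, 6.
(6,9) attacks row 5 at column 9 and diagonals 8.
Attacked columns: {1, 3, 4, 5, 6, 7, 8, 9}. Safe: {2}.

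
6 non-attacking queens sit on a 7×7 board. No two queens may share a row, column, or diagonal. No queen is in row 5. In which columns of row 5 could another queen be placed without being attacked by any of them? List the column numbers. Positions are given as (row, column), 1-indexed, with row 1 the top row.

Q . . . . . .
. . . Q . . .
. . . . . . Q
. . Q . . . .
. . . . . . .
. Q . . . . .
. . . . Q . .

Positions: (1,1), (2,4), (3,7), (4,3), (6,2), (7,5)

(1,1) attacks row 5 at column 1 and diagonals 5.
(2,4) attacks row 5 at column 4 and diagonals 1, 7.
(3,7) attacks row 5 at column 7 and diagonals 5.
(4,3) attacks row 5 at column 3 and diagonals 2, 4.
(6,2) attacks row 5 at column 2 and diagonals 1, 3.
(7,5) attacks row 5 at column 5 and diagonals 3, 7.
Attacked columns: {1, 2, 3, 4, 5, 7}. Safe: {6}.

columns 6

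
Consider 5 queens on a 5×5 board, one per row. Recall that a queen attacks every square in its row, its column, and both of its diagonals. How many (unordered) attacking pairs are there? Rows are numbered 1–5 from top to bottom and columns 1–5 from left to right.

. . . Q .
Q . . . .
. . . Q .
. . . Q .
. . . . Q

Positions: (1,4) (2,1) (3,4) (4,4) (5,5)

4

Same column: (1,4)–(3,4) (column 4); (1,4)–(4,4) (column 4); (3,4)–(4,4) (column 4).
Same diagonal: (4,4)–(5,5) (|4−5| = |4−5| = 1).
Total attacking pairs: 4.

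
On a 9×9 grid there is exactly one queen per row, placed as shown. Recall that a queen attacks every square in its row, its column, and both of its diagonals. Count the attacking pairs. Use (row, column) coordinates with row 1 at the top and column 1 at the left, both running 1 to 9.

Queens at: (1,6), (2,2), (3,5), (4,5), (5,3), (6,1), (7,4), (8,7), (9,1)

4

Same column: (3,5)–(4,5) (column 5); (6,1)–(9,1) (column 1).
Same diagonal: (1,6)–(6,1) (|1−6| = |6−1| = 5); (3,5)–(5,3) (|3−5| = |5−3| = 2).
Total attacking pairs: 4.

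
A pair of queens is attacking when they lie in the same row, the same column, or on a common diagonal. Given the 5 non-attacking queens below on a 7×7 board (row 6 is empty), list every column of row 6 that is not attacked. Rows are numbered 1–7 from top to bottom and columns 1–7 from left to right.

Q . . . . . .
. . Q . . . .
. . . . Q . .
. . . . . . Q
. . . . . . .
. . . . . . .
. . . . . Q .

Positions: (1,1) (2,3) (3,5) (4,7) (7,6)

(1,1) attacks row 6 at column 1 and diagonals 6.
(2,3) attacks row 6 at column 3 and diagonals 7.
(3,5) attacks row 6 at column 5 and diagonals 2.
(4,7) attacks row 6 at column 7 and diagonals 5.
(7,6) attacks row 6 at column 6 and diagonals 5, 7.
Attacked columns: {1, 2, 3, 5, 6, 7}. Safe: {4}.

columns 4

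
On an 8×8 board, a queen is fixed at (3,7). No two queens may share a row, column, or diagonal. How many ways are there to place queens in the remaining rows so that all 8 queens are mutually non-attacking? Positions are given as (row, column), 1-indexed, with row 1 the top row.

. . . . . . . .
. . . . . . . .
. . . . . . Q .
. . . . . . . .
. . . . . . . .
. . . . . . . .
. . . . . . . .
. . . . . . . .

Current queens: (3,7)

Branch on row 1: col 1 → 0; col 2 → 2; col 3 → 2; col 4 → 3; col 6 → 7; col 8 → 0.
Sum: 0 + 2 + 2 + 3 + 7 + 0 = 14.

14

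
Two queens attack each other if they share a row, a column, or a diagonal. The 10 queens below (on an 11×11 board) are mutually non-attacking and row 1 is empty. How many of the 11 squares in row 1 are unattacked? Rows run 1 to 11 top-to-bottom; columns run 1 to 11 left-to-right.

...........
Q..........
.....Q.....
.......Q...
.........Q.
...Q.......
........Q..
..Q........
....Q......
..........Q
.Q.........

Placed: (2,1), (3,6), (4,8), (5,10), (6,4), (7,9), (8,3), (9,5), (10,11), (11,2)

(2,1) attacks row 1 at column 1 and diagonals 2.
(3,6) attacks row 1 at column 6 and diagonals 4, 8.
(4,8) attacks row 1 at column 8 and diagonals 5, 11.
(5,10) attacks row 1 at column 10 and diagonals 6.
(6,4) attacks row 1 at column 4 and diagonals 9.
(7,9) attacks row 1 at column 9 and diagonals 3.
(8,3) attacks row 1 at column 3 and diagonals 10.
(9,5) attacks row 1 at column 5.
(10,11) attacks row 1 at column 11 and diagonals 2.
(11,2) attacks row 1 at column 2.
Attacked columns: {1, 2, 3, 4, 5, 6, 8, 9, 10, 11}. Safe: {7}.

1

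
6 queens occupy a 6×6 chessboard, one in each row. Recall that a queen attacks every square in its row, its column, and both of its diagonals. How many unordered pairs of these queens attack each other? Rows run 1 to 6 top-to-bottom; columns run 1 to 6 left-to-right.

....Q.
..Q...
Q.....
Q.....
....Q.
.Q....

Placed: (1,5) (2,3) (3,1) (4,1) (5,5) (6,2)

Same column: (1,5)–(5,5) (column 5); (3,1)–(4,1) (column 1).
Same diagonal: (2,3)–(4,1) (|2−4| = |3−1| = 2).
Total attacking pairs: 3.

3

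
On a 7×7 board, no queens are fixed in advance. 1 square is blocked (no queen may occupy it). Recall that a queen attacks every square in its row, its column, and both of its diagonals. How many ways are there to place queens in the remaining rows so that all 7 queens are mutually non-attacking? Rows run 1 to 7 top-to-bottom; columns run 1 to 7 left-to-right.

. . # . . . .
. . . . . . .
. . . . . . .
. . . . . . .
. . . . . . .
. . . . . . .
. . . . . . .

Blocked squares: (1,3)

Branch on row 1: col 1 → 4; col 2 → 7; col 4 → 6; col 5 → 6; col 6 → 7; col 7 → 4.
Sum: 4 + 7 + 6 + 6 + 7 + 4 = 34.

34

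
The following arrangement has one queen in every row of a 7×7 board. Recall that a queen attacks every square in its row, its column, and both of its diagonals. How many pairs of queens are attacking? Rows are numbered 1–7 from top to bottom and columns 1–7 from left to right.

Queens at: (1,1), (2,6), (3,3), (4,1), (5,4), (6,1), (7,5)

Same column: (1,1)–(4,1) (column 1); (1,1)–(6,1) (column 1); (4,1)–(6,1) (column 1).
Same diagonal: (1,1)–(3,3) (|1−3| = |1−3| = 2).
Total attacking pairs: 4.

4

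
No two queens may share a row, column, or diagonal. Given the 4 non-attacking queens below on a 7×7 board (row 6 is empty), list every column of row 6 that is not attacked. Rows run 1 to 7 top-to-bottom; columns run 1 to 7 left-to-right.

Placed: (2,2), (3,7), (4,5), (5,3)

columns 1

(2,2) attacks row 6 at column 2 and diagonals 6.
(3,7) attacks row 6 at column 7 and diagonals 4.
(4,5) attacks row 6 at column 5 and diagonals 3, 7.
(5,3) attacks row 6 at column 3 and diagonals 2, 4.
Attacked columns: {2, 3, 4, 5, 6, 7}. Safe: {1}.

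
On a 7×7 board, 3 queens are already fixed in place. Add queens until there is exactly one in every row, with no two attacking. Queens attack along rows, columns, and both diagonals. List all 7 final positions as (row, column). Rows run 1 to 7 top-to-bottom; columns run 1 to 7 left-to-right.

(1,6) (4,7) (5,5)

Row 2: attacked by (1,6)→{5,6,7}; (4,7)→{5,7}; (5,5)→{2,5}. Safe: 1, 3, 4. Place at column 4.
Row 3: attacked by (1,6)→{4,6}; (2,4)→{3,4,5}; (4,7)→{6,7}; (5,5)→{3,5,7}. Safe: 1, 2. Place at column 2.
Row 6: attacked by (1,6)→{1,6}; (2,4)→{4}; (3,2)→{2,5}; (4,7)→{5,7}; (5,5)→{4,5,6}. Safe: 3. Place at column 3.
Row 7: attacked by (1,6)→{6}; (2,4)→{4}; (3,2)→{2,6}; (4,7)→{4,7}; (5,5)→{3,5,7}; (6,3)→{2,3,4}. Safe: 1. Place at column 1.
Columns [6, 4, 2, 7, 5, 3, 1], r−c [-5, -2, 1, -3, 0, 3, 6], r+c [7, 6, 5, 11, 10, 9, 8] are all distinct, so no two queens attack.

(1,6) (2,4) (3,2) (4,7) (5,5) (6,3) (7,1)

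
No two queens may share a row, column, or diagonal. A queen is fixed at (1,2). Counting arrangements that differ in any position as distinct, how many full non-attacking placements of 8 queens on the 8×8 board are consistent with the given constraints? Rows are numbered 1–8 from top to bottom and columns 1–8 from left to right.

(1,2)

8

Branch on row 2: col 4 → 1; col 5 → 2; col 6 → 2; col 7 → 2; col 8 → 1.
Sum: 1 + 2 + 2 + 2 + 1 = 8.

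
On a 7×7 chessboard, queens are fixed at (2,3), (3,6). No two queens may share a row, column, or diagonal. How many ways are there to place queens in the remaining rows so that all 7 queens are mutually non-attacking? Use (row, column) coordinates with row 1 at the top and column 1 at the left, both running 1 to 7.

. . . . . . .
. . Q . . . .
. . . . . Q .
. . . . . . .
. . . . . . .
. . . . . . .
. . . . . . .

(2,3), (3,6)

1

Branch on row 1: col 1 → 0; col 5 → 0; col 7 → 1.
Sum: 0 + 0 + 1 = 1.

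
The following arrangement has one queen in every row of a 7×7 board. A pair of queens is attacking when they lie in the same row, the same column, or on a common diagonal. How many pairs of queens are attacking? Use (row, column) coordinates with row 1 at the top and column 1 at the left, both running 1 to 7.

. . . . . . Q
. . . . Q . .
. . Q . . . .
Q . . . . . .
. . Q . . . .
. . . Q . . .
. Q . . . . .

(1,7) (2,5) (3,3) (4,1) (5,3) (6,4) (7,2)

Same column: (3,3)–(5,3) (column 3).
Same diagonal: (1,7)–(5,3) (|1−5| = |7−3| = 4); (5,3)–(6,4) (|5−6| = |3−4| = 1).
Total attacking pairs: 3.

3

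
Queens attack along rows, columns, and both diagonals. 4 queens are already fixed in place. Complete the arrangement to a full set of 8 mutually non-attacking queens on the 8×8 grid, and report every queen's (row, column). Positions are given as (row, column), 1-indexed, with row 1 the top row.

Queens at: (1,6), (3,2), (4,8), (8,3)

(1,6) (2,4) (3,2) (4,8) (5,5) (6,7) (7,1) (8,3)

Row 2: attacked by (1,6)→{5,6,7}; (3,2)→{1,2,3}; (4,8)→{6,8}; (8,3)→{3}. Safe: 4. Place at column 4.
Row 5: attacked by (1,6)→{2,6}; (2,4)→{1,4,7}; (3,2)→{2,4}; (4,8)→{7,8}; (8,3)→{3,6}. Safe: 5. Place at column 5.
Row 6: attacked by (1,6)→{1,6}; (2,4)→{4,8}; (3,2)→{2,5}; (4,8)→{6,8}; (5,5)→{4,5,6}; (8,3)→{1,3,5}. Safe: 7. Place at column 7.
Row 7: attacked by (1,6)→{6}; (2,4)→{4}; (3,2)→{2,6}; (4,8)→{5,8}; (5,5)→{3,5,7}; (6,7)→{6,7,8}; (8,3)→{2,3,4}. Safe: 1. Place at column 1.
Columns [6, 4, 2, 8, 5, 7, 1, 3], r−c [-5, -2, 1, -4, 0, -1, 6, 5], r+c [7, 6, 5, 12, 10, 13, 8, 11] are all distinct, so no two queens attack.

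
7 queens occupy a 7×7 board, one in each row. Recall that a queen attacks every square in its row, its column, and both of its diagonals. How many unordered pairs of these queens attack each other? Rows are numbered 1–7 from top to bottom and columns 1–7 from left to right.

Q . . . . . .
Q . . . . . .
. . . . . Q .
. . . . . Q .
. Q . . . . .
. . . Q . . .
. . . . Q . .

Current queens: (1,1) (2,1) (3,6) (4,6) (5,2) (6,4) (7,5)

Same column: (1,1)–(2,1) (column 1); (3,6)–(4,6) (column 6).
Same diagonal: (4,6)–(6,4) (|4−6| = |6−4| = 2); (6,4)–(7,5) (|6−7| = |4−5| = 1).
Total attacking pairs: 4.

4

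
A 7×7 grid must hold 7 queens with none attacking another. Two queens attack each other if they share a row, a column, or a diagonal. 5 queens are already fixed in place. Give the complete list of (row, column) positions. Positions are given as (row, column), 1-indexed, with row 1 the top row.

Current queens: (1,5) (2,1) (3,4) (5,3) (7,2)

Row 4: attacked by (1,5)→{2,5}; (2,1)→{1,3}; (3,4)→{3,4,5}; (5,3)→{2,3,4}; (7,2)→{2,5}. Safe: 6, 7. Place at column 7.
Row 6: attacked by (1,5)→{5}; (2,1)→{1,5}; (3,4)→{1,4,7}; (4,7)→{5,7}; (5,3)→{2,3,4}; (7,2)→{1,2,3}. Safe: 6. Place at column 6.
Columns [5, 1, 4, 7, 3, 6, 2], r−c [-4, 1, -1, -3, 2, 0, 5], r+c [6, 3, 7, 11, 8, 12, 9] are all distinct, so no two queens attack.

(1,5) (2,1) (3,4) (4,7) (5,3) (6,6) (7,2)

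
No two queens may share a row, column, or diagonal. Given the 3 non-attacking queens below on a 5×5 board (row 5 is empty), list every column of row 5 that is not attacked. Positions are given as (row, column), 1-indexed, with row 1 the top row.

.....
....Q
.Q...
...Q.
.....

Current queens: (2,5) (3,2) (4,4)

columns 1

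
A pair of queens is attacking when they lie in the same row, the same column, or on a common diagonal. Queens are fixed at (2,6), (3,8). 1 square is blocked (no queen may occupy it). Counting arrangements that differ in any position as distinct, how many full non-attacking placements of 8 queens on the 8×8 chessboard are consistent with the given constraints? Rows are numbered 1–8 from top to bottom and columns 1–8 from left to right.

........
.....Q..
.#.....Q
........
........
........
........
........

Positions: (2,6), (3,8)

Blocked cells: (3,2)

7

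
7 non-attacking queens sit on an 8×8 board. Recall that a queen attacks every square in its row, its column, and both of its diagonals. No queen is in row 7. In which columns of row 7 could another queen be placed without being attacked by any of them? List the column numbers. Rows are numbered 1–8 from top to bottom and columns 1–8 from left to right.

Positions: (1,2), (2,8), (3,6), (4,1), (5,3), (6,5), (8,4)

(1,2) attacks row 7 at column 2 and diagonals 8.
(2,8) attacks row 7 at column 8 and diagonals 3.
(3,6) attacks row 7 at column 6 and diagonals 2.
(4,1) attacks row 7 at column 1 and diagonals 4.
(5,3) attacks row 7 at column 3 and diagonals 1, 5.
(6,5) attacks row 7 at column 5 and diagonals 4, 6.
(8,4) attacks row 7 at column 4 and diagonals 3, 5.
Attacked columns: {1, 2, 3, 4, 5, 6, 8}. Safe: {7}.

columns 7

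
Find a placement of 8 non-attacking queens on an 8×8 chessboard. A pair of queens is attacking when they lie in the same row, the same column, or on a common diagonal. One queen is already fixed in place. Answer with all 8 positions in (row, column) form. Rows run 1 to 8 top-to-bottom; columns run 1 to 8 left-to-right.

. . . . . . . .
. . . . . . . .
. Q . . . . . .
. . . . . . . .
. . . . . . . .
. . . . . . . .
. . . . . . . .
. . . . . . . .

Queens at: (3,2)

(1,5) (2,7) (3,2) (4,6) (5,3) (6,1) (7,8) (8,4)

Row 1: attacked by (3,2)→{2,4}. Safe: 1, 3, 5, 6, 7, 8. Place at column 5.
Row 2: attacked by (1,5)→{4,5,6}; (3,2)→{1,2,3}. Safe: 7, 8. Place at column 7.
Row 4: attacked by (1,5)→{2,5,8}; (2,7)→{5,7}; (3,2)→{1,2,3}. Safe: 4, 6. Place at column 6.
Row 5: attacked by (1,5)→{1,5}; (2,7)→{4,7}; (3,2)→{2,4}; (4,6)→{5,6,7}. Safe: 3, 8. Place at column 3.
Row 6: attacked by (1,5)→{5}; (2,7)→{3,7}; (3,2)→{2,5}; (4,6)→{4,6,8}; (5,3)→{2,3,4}. Safe: 1. Place at column 1.
Row 7: attacked by (1,5)→{5}; (2,7)→{2,7}; (3,2)→{2,6}; (4,6)→{3,6}; (5,3)→{1,3,5}; (6,1)→{1,2}. Safe: 4, 8. Place at column 8.
Row 8: attacked by (1,5)→{5}; (2,7)→{1,7}; (3,2)→{2,7}; (4,6)→{2,6}; (5,3)→{3,6}; (6,1)→{1,3}; (7,8)→{7,8}. Safe: 4. Place at column 4.
Columns [5, 7, 2, 6, 3, 1, 8, 4], r−c [-4, -5, 1, -2, 2, 5, -1, 4], r+c [6, 9, 5, 10, 8, 7, 15, 12] are all distinct, so no two queens attack.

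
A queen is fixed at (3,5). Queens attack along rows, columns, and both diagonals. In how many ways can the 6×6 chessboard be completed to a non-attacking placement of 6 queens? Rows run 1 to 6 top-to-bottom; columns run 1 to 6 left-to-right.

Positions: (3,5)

1

Branch on row 1: col 1 → 0; col 2 → 0; col 4 → 1; col 6 → 0.
Sum: 0 + 0 + 1 + 0 = 1.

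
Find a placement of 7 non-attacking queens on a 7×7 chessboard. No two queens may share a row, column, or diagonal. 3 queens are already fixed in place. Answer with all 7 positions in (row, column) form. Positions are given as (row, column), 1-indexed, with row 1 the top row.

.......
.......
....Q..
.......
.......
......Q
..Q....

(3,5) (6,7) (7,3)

(1,6) (2,2) (3,5) (4,1) (5,4) (6,7) (7,3)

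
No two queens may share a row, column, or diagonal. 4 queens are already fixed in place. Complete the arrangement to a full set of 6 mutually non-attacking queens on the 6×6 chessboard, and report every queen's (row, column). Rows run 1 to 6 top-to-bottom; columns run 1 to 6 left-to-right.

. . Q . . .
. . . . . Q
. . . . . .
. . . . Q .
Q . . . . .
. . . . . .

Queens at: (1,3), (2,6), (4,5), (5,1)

Row 3: attacked by (1,3)→{1,3,5}; (2,6)→{5,6}; (4,5)→{4,5,6}; (5,1)→{1,3}. Safe: 2. Place at column 2.
Row 6: attacked by (1,3)→{3}; (2,6)→{2,6}; (3,2)→{2,5}; (4,5)→{3,5}; (5,1)→{1,2}. Safe: 4. Place at column 4.
Columns [3, 6, 2, 5, 1, 4], r−c [-2, -4, 1, -1, 4, 2], r+c [4, 8, 5, 9, 6, 10] are all distinct, so no two queens attack.

(1,3) (2,6) (3,2) (4,5) (5,1) (6,4)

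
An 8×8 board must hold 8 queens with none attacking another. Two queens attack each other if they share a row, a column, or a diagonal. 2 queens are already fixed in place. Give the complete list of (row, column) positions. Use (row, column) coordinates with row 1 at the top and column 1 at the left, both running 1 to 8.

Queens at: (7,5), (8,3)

(1,1) (2,7) (3,4) (4,6) (5,8) (6,2) (7,5) (8,3)

Row 1: attacked by (7,5)→{5}; (8,3)→{3}. Safe: 1, 2, 4, 6, 7, 8. Place at column 1.
Row 2: attacked by (1,1)→{1,2}; (7,5)→{5}; (8,3)→{3}. Safe: 4, 6, 7, 8. Place at column 7.
Row 3: attacked by (1,1)→{1,3}; (2,7)→{6,7,8}; (7,5)→{1,5}; (8,3)→{3,8}. Safe: 2, 4. Place at column 4.
Row 4: attacked by (1,1)→{1,4}; (2,7)→{5,7}; (3,4)→{3,4,5}; (7,5)→{2,5,8}; (8,3)→{3,7}. Safe: 6. Place at column 6.
Row 5: attacked by (1,1)→{1,5}; (2,7)→{4,7}; (3,4)→{2,4,6}; (4,6)→{5,6,7}; (7,5)→{3,5,7}; (8,3)→{3,6}. Safe: 8. Place at column 8.
Row 6: attacked by (1,1)→{1,6}; (2,7)→{3,7}; (3,4)→{1,4,7}; (4,6)→{4,6,8}; (5,8)→{7,8}; (7,5)→{4,5,6}; (8,3)→{1,3,5}. Safe: 2. Place at column 2.
Columns [1, 7, 4, 6, 8, 2, 5, 3], r−c [0, -5, -1, -2, -3, 4, 2, 5], r+c [2, 9, 7, 10, 13, 8, 12, 11] are all distinct, so no two queens attack.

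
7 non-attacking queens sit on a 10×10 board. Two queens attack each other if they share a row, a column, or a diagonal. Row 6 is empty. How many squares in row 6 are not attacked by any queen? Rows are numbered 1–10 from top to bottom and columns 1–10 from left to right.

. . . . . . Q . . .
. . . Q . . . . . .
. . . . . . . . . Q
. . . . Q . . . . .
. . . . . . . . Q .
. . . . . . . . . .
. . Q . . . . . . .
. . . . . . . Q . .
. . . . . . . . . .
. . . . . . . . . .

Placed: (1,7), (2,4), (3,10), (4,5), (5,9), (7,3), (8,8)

(1,7) attacks row 6 at column 7 and diagonals 2.
(2,4) attacks row 6 at column 4 and diagonals 8.
(3,10) attacks row 6 at column 10 and diagonals 7.
(4,5) attacks row 6 at column 5 and diagonals 3, 7.
(5,9) attacks row 6 at column 9 and diagonals 8, 10.
(7,3) attacks row 6 at column 3 and diagonals 2, 4.
(8,8) attacks row 6 at column 8 and diagonals 6, 10.
Attacked columns: {2, 3, 4, 5, 6, 7, 8, 9, 10}. Safe: {1}.

1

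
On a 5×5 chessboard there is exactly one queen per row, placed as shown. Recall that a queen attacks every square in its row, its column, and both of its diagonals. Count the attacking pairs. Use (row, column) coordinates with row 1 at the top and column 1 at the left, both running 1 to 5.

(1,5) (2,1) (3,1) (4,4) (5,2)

Same column: (2,1)–(3,1) (column 1).
Total attacking pairs: 1.

1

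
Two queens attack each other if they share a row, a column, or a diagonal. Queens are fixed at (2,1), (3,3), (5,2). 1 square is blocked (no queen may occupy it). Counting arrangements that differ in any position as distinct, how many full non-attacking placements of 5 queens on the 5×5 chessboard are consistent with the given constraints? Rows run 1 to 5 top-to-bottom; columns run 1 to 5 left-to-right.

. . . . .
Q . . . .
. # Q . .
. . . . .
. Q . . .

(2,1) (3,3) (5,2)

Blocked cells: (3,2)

Branch on row 1: col 4 → 1.
Sum: 1 = 1.

1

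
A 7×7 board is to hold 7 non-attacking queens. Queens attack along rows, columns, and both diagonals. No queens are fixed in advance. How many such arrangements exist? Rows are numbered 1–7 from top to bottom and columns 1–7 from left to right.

40

Branch on row 1: col 1 → 4; col 2 → 7; col 3 → 6; col 4 → 6; col 5 → 6; col 6 → 7; col 7 → 4.
Sum: 4 + 7 + 6 + 6 + 6 + 7 + 4 = 40.
(This is the classic 7-queens count.)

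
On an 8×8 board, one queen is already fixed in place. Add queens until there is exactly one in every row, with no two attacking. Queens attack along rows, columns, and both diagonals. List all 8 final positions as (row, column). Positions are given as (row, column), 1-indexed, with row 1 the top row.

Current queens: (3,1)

Row 1: attacked by (3,1)→{1,3}. Safe: 2, 4, 5, 6, 7, 8. Place at column 4.
Row 2: attacked by (1,4)→{3,4,5}; (3,1)→{1,2}. Safe: 6, 7, 8. Place at column 6.
Row 4: attacked by (1,4)→{1,4,7}; (2,6)→{4,6,8}; (3,1)→{1,2}. Safe: 3, 5. Place at column 5.
Row 5: attacked by (1,4)→{4,8}; (2,6)→{3,6}; (3,1)→{1,3}; (4,5)→{4,5,6}. Safe: 2, 7. Place at column 2.
Row 6: attacked by (1,4)→{4}; (2,6)→{2,6}; (3,1)→{1,4}; (4,5)→{3,5,7}; (5,2)→{1,2,3}. Safe: 8. Place at column 8.
Row 7: attacked by (1,4)→{4}; (2,6)→{1,6}; (3,1)→{1,5}; (4,5)→{2,5,8}; (5,2)→{2,4}; (6,8)→{7,8}. Safe: 3. Place at column 3.
Row 8: attacked by (1,4)→{4}; (2,6)→{6}; (3,1)→{1,6}; (4,5)→{1,5}; (5,2)→{2,5}; (6,8)→{6,8}; (7,3)→{2,3,4}. Safe: 7. Place at column 7.
Columns [4, 6, 1, 5, 2, 8, 3, 7], r−c [-3, -4, 2, -1, 3, -2, 4, 1], r+c [5, 8, 4, 9, 7, 14, 10, 15] are all distinct, so no two queens attack.

(1,4) (2,6) (3,1) (4,5) (5,2) (6,8) (7,3) (8,7)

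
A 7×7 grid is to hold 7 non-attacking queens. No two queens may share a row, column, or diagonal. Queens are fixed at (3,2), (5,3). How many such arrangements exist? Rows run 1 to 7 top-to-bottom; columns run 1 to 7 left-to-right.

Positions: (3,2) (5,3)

2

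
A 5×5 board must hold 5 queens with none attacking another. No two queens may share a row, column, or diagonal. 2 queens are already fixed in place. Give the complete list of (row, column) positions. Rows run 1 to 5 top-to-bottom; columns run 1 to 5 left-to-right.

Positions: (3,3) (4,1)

(1,2) (2,5) (3,3) (4,1) (5,4)

Row 1: attacked by (3,3)→{1,3,5}; (4,1)→{1,4}. Safe: 2. Place at column 2.
Row 2: attacked by (1,2)→{1,2,3}; (3,3)→{2,3,4}; (4,1)→{1,3}. Safe: 5. Place at column 5.
Row 5: attacked by (1,2)→{2}; (2,5)→{2,5}; (3,3)→{1,3,5}; (4,1)→{1,2}. Safe: 4. Place at column 4.
Columns [2, 5, 3, 1, 4], r−c [-1, -3, 0, 3, 1], r+c [3, 7, 6, 5, 9] are all distinct, so no two queens attack.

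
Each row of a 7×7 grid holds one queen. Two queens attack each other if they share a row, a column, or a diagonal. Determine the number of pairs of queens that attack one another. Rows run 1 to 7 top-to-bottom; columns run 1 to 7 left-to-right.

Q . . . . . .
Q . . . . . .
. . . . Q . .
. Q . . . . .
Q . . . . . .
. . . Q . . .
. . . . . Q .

6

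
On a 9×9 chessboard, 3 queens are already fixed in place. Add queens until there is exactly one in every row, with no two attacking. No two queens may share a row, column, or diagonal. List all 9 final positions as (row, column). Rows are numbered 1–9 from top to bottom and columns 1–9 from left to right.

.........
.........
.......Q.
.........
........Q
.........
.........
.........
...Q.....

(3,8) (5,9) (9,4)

Row 1: attacked by (3,8)→{6,8}; (5,9)→{5,9}; (9,4)→{4}. Safe: 1, 2, 3, 7. Place at column 3.
Row 2: attacked by (1,3)→{2,3,4}; (3,8)→{7,8,9}; (5,9)→{6,9}; (9,4)→{4}. Safe: 1, 5. Place at column 5.
Row 4: attacked by (1,3)→{3,6}; (2,5)→{3,5,7}; (3,8)→{7,8,9}; (5,9)→{8,9}; (9,4)→{4,9}. Safe: 1, 2. Place at column 2.
Row 6: attacked by (1,3)→{3,8}; (2,5)→{1,5,9}; (3,8)→{5,8}; (4,2)→{2,4}; (5,9)→{8,9}; (9,4)→{1,4,7}. Safe: 6. Place at column 6.
Row 7: attacked by (1,3)→{3,9}; (2,5)→{5}; (3,8)→{4,8}; (4,2)→{2,5}; (5,9)→{7,9}; (6,6)→{5,6,7}; (9,4)→{2,4,6}. Safe: 1. Place at column 1.
Row 8: attacked by (1,3)→{3}; (2,5)→{5}; (3,8)→{3,8}; (4,2)→{2,6}; (5,9)→{6,9}; (6,6)→{4,6,8}; (7,1)→{1,2}; (9,4)→{3,4,5}. Safe: 7. Place at column 7.
Columns [3, 5, 8, 2, 9, 6, 1, 7, 4], r−c [-2, -3, -5, 2, -4, 0, 6, 1, 5], r+c [4, 7, 11, 6, 14, 12, 8, 15, 13] are all distinct, so no two queens attack.

(1,3) (2,5) (3,8) (4,2) (5,9) (6,6) (7,1) (8,7) (9,4)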